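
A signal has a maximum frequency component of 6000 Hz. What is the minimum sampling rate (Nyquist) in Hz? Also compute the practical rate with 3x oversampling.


By Nyquist theorem, fs_min = 2 * fmax.
fs_min = 2 * 6000 = 12000 Hz
Practical rate = 3 * fs_min = 3 * 12000 = 36000 Hz

fs_min = 12000 Hz, fs_practical = 36000 Hz


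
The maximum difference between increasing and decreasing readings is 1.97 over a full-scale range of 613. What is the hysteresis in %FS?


Hysteresis = (max difference / full scale) * 100%.
H = (1.97 / 613) * 100
H = 0.321 %FS

0.321 %FS


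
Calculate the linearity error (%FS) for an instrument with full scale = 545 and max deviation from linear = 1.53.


Linearity error = (max deviation / full scale) * 100%.
Linearity = (1.53 / 545) * 100
Linearity = 0.281 %FS

0.281 %FS


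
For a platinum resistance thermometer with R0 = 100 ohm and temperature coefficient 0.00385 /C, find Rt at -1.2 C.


The RTD equation: Rt = R0 * (1 + alpha * T).
Rt = 100 * (1 + 0.00385 * -1.2)
Rt = 100 * (1 + -0.00462)
Rt = 100 * 0.99538
Rt = 99.538 ohm

99.538 ohm


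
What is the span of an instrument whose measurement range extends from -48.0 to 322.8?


Span = upper range - lower range.
Span = 322.8 - (-48.0)
Span = 370.8

370.8


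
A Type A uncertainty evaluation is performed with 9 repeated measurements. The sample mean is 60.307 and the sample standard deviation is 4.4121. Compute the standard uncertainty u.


The standard uncertainty for Type A evaluation is u = s / sqrt(n).
u = 4.4121 / sqrt(9)
u = 4.4121 / 3.0
u = 1.4707

1.4707


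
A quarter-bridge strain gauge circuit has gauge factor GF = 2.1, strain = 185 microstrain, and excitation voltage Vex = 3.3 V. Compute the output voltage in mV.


Quarter bridge output: Vout = (GF * epsilon * Vex) / 4.
Vout = (2.1 * 185e-6 * 3.3) / 4
Vout = 0.00128205 / 4 V
Vout = 0.00032051 V = 0.3205 mV

0.3205 mV


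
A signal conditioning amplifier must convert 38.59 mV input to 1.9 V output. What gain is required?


Gain = Vout / Vin (converting to same units).
G = 1.9 V / 38.59 mV
G = 1900.0 mV / 38.59 mV
G = 49.24

49.24


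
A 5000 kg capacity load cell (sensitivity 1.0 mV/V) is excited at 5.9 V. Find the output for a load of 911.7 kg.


Vout = rated_output * Vex * (load / capacity).
Vout = 1.0 * 5.9 * (911.7 / 5000)
Vout = 1.0 * 5.9 * 0.18234
Vout = 1.076 mV

1.076 mV


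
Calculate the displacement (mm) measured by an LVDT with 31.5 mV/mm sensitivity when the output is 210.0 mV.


Displacement = Vout / sensitivity.
d = 210.0 / 31.5
d = 6.667 mm

6.667 mm


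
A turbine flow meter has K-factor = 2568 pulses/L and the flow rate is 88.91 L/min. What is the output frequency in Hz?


Frequency = K * Q / 60 (converting L/min to L/s).
f = 2568 * 88.91 / 60
f = 228320.88 / 60
f = 3805.35 Hz

3805.35 Hz


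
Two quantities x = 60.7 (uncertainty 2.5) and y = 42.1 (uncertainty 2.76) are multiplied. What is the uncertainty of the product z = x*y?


For a product z = x*y, the relative uncertainty is:
uz/z = sqrt((ux/x)^2 + (uy/y)^2)
Relative uncertainties: ux/x = 2.5/60.7 = 0.041186
uy/y = 2.76/42.1 = 0.065558
z = 60.7 * 42.1 = 2555.5
uz = 2555.5 * sqrt(0.041186^2 + 0.065558^2) = 197.85

197.85


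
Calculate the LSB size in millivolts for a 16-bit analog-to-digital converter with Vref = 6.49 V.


The resolution (LSB) of an ADC is Vref / 2^n.
LSB = 6.49 / 2^16
LSB = 6.49 / 65536
LSB = 9.903e-05 V = 0.09902954 mV

0.09902954 mV


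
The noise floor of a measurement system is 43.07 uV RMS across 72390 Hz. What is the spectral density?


Noise spectral density = Vrms / sqrt(BW).
NSD = 43.07 / sqrt(72390)
NSD = 43.07 / 269.0539
NSD = 0.1601 uV/sqrt(Hz)

0.1601 uV/sqrt(Hz)


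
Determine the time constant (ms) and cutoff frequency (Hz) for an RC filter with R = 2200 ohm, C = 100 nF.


Time constant: tau = R * C.
tau = 2200 * 1.00e-07 = 0.00022 s
tau = 0.22 ms
Cutoff frequency: fc = 1 / (2*pi*R*C).
fc = 1 / (2*pi*0.00022) = 723.43 Hz

tau = 0.22 ms, fc = 723.43 Hz


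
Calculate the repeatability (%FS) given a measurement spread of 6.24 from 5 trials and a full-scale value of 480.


Repeatability = (spread / full scale) * 100%.
R = (6.24 / 480) * 100
R = 1.3 %FS

1.3 %FS


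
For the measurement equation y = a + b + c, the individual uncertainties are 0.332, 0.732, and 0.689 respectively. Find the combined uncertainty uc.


For a sum of independent quantities, uc = sqrt(u1^2 + u2^2 + u3^2).
uc = sqrt(0.332^2 + 0.732^2 + 0.689^2)
uc = sqrt(0.110224 + 0.535824 + 0.474721)
uc = 1.0587

1.0587


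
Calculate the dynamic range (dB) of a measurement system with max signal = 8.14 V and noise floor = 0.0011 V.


Dynamic range = 20 * log10(Vmax / Vnoise).
DR = 20 * log10(8.14 / 0.0011)
DR = 20 * log10(7400.0)
DR = 77.38 dB

77.38 dB


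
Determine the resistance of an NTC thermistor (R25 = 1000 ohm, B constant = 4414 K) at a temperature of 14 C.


NTC thermistor equation: Rt = R25 * exp(B * (1/T - 1/T25)).
T in Kelvin: 287.15 K, T25 = 298.15 K
1/T - 1/T25 = 1/287.15 - 1/298.15 = 0.00012848
B * (1/T - 1/T25) = 4414 * 0.00012848 = 0.5671
Rt = 1000 * exp(0.5671) = 1763.2 ohm

1763.2 ohm


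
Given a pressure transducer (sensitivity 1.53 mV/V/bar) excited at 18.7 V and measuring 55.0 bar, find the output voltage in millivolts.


Output = sensitivity * Vex * P.
Vout = 1.53 * 18.7 * 55.0
Vout = 28.611 * 55.0
Vout = 1573.61 mV

1573.61 mV


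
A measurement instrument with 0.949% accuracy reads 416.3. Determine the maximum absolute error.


Absolute error = (accuracy% / 100) * reading.
Error = (0.949 / 100) * 416.3
Error = 0.00949 * 416.3
Error = 3.9507

3.9507


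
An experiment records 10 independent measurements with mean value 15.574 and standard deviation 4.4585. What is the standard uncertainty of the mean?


The standard uncertainty for Type A evaluation is u = s / sqrt(n).
u = 4.4585 / sqrt(10)
u = 4.4585 / 3.1623
u = 1.4099

1.4099


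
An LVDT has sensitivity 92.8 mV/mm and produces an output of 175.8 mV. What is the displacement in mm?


Displacement = Vout / sensitivity.
d = 175.8 / 92.8
d = 1.894 mm

1.894 mm


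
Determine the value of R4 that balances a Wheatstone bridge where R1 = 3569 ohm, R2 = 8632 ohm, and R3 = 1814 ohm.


At balance: R1*R4 = R2*R3, so R4 = R2*R3/R1.
R4 = 8632 * 1814 / 3569
R4 = 15658448 / 3569
R4 = 4387.35 ohm

4387.35 ohm


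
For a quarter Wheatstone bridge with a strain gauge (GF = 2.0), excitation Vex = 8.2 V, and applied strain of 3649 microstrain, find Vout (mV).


Quarter bridge output: Vout = (GF * epsilon * Vex) / 4.
Vout = (2.0 * 3649e-6 * 8.2) / 4
Vout = 0.0598436 / 4 V
Vout = 0.0149609 V = 14.9609 mV

14.9609 mV


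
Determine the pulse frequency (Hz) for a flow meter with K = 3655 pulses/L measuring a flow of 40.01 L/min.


Frequency = K * Q / 60 (converting L/min to L/s).
f = 3655 * 40.01 / 60
f = 146236.55 / 60
f = 2437.28 Hz

2437.28 Hz


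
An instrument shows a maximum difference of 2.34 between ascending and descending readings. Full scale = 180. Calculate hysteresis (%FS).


Hysteresis = (max difference / full scale) * 100%.
H = (2.34 / 180) * 100
H = 1.3 %FS

1.3 %FS


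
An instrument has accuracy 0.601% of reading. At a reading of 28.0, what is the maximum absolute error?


Absolute error = (accuracy% / 100) * reading.
Error = (0.601 / 100) * 28.0
Error = 0.00601 * 28.0
Error = 0.1683

0.1683


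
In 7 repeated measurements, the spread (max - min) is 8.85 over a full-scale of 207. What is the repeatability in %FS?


Repeatability = (spread / full scale) * 100%.
R = (8.85 / 207) * 100
R = 4.275 %FS

4.275 %FS


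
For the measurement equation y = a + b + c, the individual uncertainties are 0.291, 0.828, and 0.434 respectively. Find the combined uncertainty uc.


For a sum of independent quantities, uc = sqrt(u1^2 + u2^2 + u3^2).
uc = sqrt(0.291^2 + 0.828^2 + 0.434^2)
uc = sqrt(0.084681 + 0.685584 + 0.188356)
uc = 0.9791

0.9791


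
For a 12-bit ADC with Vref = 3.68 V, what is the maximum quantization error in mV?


The maximum quantization error is +/- LSB/2.
LSB = Vref / 2^n = 3.68 / 4096 = 0.00089844 V
Max error = LSB / 2 = 0.00089844 / 2 = 0.00044922 V
Max error = 0.4492 mV

0.4492 mV


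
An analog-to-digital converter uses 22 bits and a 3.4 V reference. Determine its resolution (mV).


The resolution (LSB) of an ADC is Vref / 2^n.
LSB = 3.4 / 2^22
LSB = 3.4 / 4194304
LSB = 8.1e-07 V = 0.00081062 mV

0.00081062 mV


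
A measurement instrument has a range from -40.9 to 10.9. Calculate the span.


Span = upper range - lower range.
Span = 10.9 - (-40.9)
Span = 51.8

51.8


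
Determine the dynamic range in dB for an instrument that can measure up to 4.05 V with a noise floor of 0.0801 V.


Dynamic range = 20 * log10(Vmax / Vnoise).
DR = 20 * log10(4.05 / 0.0801)
DR = 20 * log10(50.56)
DR = 34.08 dB

34.08 dB


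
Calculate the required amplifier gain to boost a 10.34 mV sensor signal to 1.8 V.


Gain = Vout / Vin (converting to same units).
G = 1.8 V / 10.34 mV
G = 1800.0 mV / 10.34 mV
G = 174.08

174.08


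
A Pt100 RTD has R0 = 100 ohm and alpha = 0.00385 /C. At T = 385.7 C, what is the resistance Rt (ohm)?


The RTD equation: Rt = R0 * (1 + alpha * T).
Rt = 100 * (1 + 0.00385 * 385.7)
Rt = 100 * (1 + 1.484945)
Rt = 100 * 2.484945
Rt = 248.494 ohm

248.494 ohm


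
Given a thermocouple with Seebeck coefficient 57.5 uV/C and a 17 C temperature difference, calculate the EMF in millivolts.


The thermocouple output V = sensitivity * dT.
V = 57.5 uV/C * 17 C
V = 977.5 uV
V = 0.978 mV

0.978 mV


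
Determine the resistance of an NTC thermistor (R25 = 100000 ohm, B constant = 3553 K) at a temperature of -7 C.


NTC thermistor equation: Rt = R25 * exp(B * (1/T - 1/T25)).
T in Kelvin: 266.15 K, T25 = 298.15 K
1/T - 1/T25 = 1/266.15 - 1/298.15 = 0.00040326
B * (1/T - 1/T25) = 3553 * 0.00040326 = 1.4328
Rt = 100000 * exp(1.4328) = 419039.3 ohm

419039.3 ohm


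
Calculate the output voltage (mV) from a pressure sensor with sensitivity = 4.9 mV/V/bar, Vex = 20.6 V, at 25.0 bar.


Output = sensitivity * Vex * P.
Vout = 4.9 * 20.6 * 25.0
Vout = 100.94 * 25.0
Vout = 2523.5 mV

2523.5 mV


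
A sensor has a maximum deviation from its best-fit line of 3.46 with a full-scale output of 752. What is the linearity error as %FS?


Linearity error = (max deviation / full scale) * 100%.
Linearity = (3.46 / 752) * 100
Linearity = 0.46 %FS

0.46 %FS


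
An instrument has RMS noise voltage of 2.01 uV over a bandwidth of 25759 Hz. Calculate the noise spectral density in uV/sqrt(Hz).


Noise spectral density = Vrms / sqrt(BW).
NSD = 2.01 / sqrt(25759)
NSD = 2.01 / 160.4961
NSD = 0.0125 uV/sqrt(Hz)

0.0125 uV/sqrt(Hz)


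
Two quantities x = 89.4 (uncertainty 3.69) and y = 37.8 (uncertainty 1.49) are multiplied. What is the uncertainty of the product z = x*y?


For a product z = x*y, the relative uncertainty is:
uz/z = sqrt((ux/x)^2 + (uy/y)^2)
Relative uncertainties: ux/x = 3.69/89.4 = 0.041275
uy/y = 1.49/37.8 = 0.039418
z = 89.4 * 37.8 = 3379.3
uz = 3379.3 * sqrt(0.041275^2 + 0.039418^2) = 192.871

192.871


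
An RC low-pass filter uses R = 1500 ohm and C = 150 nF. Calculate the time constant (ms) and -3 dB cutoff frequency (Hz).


Time constant: tau = R * C.
tau = 1500 * 1.50e-07 = 0.000225 s
tau = 0.225 ms
Cutoff frequency: fc = 1 / (2*pi*R*C).
fc = 1 / (2*pi*0.000225) = 707.36 Hz

tau = 0.225 ms, fc = 707.36 Hz


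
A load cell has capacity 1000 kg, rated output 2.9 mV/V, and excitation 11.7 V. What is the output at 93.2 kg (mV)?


Vout = rated_output * Vex * (load / capacity).
Vout = 2.9 * 11.7 * (93.2 / 1000)
Vout = 2.9 * 11.7 * 0.0932
Vout = 3.162 mV

3.162 mV


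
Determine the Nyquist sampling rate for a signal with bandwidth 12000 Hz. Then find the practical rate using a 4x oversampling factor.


By Nyquist theorem, fs_min = 2 * fmax.
fs_min = 2 * 12000 = 24000 Hz
Practical rate = 4 * fs_min = 4 * 24000 = 96000 Hz

fs_min = 24000 Hz, fs_practical = 96000 Hz


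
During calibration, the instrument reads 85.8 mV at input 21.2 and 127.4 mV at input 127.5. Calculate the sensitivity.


Sensitivity = (y2 - y1) / (x2 - x1).
S = (127.4 - 85.8) / (127.5 - 21.2)
S = 41.6 / 106.3
S = 0.3913 mV/unit

0.3913 mV/unit


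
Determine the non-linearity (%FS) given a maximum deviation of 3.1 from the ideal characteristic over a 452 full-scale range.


Linearity error = (max deviation / full scale) * 100%.
Linearity = (3.1 / 452) * 100
Linearity = 0.686 %FS

0.686 %FS


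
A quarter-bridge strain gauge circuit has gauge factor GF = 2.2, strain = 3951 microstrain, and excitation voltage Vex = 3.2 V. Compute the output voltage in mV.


Quarter bridge output: Vout = (GF * epsilon * Vex) / 4.
Vout = (2.2 * 3951e-6 * 3.2) / 4
Vout = 0.02781504 / 4 V
Vout = 0.00695376 V = 6.9538 mV

6.9538 mV


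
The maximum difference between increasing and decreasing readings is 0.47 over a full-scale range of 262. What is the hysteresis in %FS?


Hysteresis = (max difference / full scale) * 100%.
H = (0.47 / 262) * 100
H = 0.179 %FS

0.179 %FS


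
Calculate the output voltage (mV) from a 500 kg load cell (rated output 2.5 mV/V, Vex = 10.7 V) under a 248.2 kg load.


Vout = rated_output * Vex * (load / capacity).
Vout = 2.5 * 10.7 * (248.2 / 500)
Vout = 2.5 * 10.7 * 0.4964
Vout = 13.279 mV

13.279 mV


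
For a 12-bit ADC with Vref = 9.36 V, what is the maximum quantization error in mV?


The maximum quantization error is +/- LSB/2.
LSB = Vref / 2^n = 9.36 / 4096 = 0.00228516 V
Max error = LSB / 2 = 0.00228516 / 2 = 0.00114258 V
Max error = 1.1426 mV

1.1426 mV


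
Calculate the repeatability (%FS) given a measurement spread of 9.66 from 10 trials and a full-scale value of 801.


Repeatability = (spread / full scale) * 100%.
R = (9.66 / 801) * 100
R = 1.206 %FS

1.206 %FS


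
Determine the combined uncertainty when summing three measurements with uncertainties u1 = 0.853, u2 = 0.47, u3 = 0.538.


For a sum of independent quantities, uc = sqrt(u1^2 + u2^2 + u3^2).
uc = sqrt(0.853^2 + 0.47^2 + 0.538^2)
uc = sqrt(0.727609 + 0.2209 + 0.289444)
uc = 1.1126

1.1126


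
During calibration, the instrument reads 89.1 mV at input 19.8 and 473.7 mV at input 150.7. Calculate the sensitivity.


Sensitivity = (y2 - y1) / (x2 - x1).
S = (473.7 - 89.1) / (150.7 - 19.8)
S = 384.6 / 130.9
S = 2.9381 mV/unit

2.9381 mV/unit


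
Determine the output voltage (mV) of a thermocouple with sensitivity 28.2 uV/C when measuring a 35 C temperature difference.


The thermocouple output V = sensitivity * dT.
V = 28.2 uV/C * 35 C
V = 987.0 uV
V = 0.987 mV

0.987 mV


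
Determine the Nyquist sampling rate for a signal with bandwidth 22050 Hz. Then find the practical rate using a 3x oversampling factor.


By Nyquist theorem, fs_min = 2 * fmax.
fs_min = 2 * 22050 = 44100 Hz
Practical rate = 3 * fs_min = 3 * 44100 = 132300 Hz

fs_min = 44100 Hz, fs_practical = 132300 Hz


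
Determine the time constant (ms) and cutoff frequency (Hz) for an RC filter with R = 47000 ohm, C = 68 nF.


Time constant: tau = R * C.
tau = 47000 * 6.80e-08 = 0.003196 s
tau = 3.196 ms
Cutoff frequency: fc = 1 / (2*pi*R*C).
fc = 1 / (2*pi*0.003196) = 49.8 Hz

tau = 3.196 ms, fc = 49.8 Hz


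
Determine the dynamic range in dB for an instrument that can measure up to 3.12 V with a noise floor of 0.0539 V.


Dynamic range = 20 * log10(Vmax / Vnoise).
DR = 20 * log10(3.12 / 0.0539)
DR = 20 * log10(57.88)
DR = 35.25 dB

35.25 dB


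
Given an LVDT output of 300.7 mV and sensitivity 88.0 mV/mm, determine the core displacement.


Displacement = Vout / sensitivity.
d = 300.7 / 88.0
d = 3.417 mm

3.417 mm


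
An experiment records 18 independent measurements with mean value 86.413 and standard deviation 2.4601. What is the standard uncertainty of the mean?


The standard uncertainty for Type A evaluation is u = s / sqrt(n).
u = 2.4601 / sqrt(18)
u = 2.4601 / 4.2426
u = 0.5799

0.5799


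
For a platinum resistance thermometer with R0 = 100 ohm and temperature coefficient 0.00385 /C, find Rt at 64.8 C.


The RTD equation: Rt = R0 * (1 + alpha * T).
Rt = 100 * (1 + 0.00385 * 64.8)
Rt = 100 * (1 + 0.24948)
Rt = 100 * 1.24948
Rt = 124.948 ohm

124.948 ohm


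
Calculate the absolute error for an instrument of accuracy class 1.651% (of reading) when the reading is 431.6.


Absolute error = (accuracy% / 100) * reading.
Error = (1.651 / 100) * 431.6
Error = 0.01651 * 431.6
Error = 7.1257

7.1257


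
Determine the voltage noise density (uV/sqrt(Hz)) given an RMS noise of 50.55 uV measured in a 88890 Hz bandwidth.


Noise spectral density = Vrms / sqrt(BW).
NSD = 50.55 / sqrt(88890)
NSD = 50.55 / 298.1443
NSD = 0.1695 uV/sqrt(Hz)

0.1695 uV/sqrt(Hz)


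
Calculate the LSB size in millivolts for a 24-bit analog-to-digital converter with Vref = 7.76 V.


The resolution (LSB) of an ADC is Vref / 2^n.
LSB = 7.76 / 2^24
LSB = 7.76 / 16777216
LSB = 4.6e-07 V = 0.00046253 mV

0.00046253 mV


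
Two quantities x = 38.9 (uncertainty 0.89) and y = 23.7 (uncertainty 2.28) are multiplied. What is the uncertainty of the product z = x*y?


For a product z = x*y, the relative uncertainty is:
uz/z = sqrt((ux/x)^2 + (uy/y)^2)
Relative uncertainties: ux/x = 0.89/38.9 = 0.022879
uy/y = 2.28/23.7 = 0.096203
z = 38.9 * 23.7 = 921.9
uz = 921.9 * sqrt(0.022879^2 + 0.096203^2) = 91.166

91.166


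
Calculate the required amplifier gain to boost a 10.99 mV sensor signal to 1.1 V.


Gain = Vout / Vin (converting to same units).
G = 1.1 V / 10.99 mV
G = 1100.0 mV / 10.99 mV
G = 100.09

100.09


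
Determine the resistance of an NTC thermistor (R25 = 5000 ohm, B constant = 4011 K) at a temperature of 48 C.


NTC thermistor equation: Rt = R25 * exp(B * (1/T - 1/T25)).
T in Kelvin: 321.15 K, T25 = 298.15 K
1/T - 1/T25 = 1/321.15 - 1/298.15 = -0.00024021
B * (1/T - 1/T25) = 4011 * -0.00024021 = -0.9635
Rt = 5000 * exp(-0.9635) = 1907.8 ohm

1907.8 ohm


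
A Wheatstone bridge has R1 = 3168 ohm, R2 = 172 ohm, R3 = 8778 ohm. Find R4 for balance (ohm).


At balance: R1*R4 = R2*R3, so R4 = R2*R3/R1.
R4 = 172 * 8778 / 3168
R4 = 1509816 / 3168
R4 = 476.58 ohm

476.58 ohm


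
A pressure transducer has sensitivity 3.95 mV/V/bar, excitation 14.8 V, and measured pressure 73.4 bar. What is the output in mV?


Output = sensitivity * Vex * P.
Vout = 3.95 * 14.8 * 73.4
Vout = 58.46 * 73.4
Vout = 4290.96 mV

4290.96 mV


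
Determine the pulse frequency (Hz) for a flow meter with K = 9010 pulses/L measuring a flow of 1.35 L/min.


Frequency = K * Q / 60 (converting L/min to L/s).
f = 9010 * 1.35 / 60
f = 12163.5 / 60
f = 202.72 Hz

202.72 Hz


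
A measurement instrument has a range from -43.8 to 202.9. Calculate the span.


Span = upper range - lower range.
Span = 202.9 - (-43.8)
Span = 246.7

246.7


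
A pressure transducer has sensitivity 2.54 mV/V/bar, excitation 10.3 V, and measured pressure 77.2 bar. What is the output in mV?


Output = sensitivity * Vex * P.
Vout = 2.54 * 10.3 * 77.2
Vout = 26.162 * 77.2
Vout = 2019.71 mV

2019.71 mV


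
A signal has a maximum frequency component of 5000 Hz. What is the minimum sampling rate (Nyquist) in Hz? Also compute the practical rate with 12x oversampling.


By Nyquist theorem, fs_min = 2 * fmax.
fs_min = 2 * 5000 = 10000 Hz
Practical rate = 12 * fs_min = 12 * 10000 = 120000 Hz

fs_min = 10000 Hz, fs_practical = 120000 Hz


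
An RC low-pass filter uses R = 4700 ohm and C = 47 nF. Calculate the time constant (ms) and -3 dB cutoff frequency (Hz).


Time constant: tau = R * C.
tau = 4700 * 4.70e-08 = 0.0002209 s
tau = 0.2209 ms
Cutoff frequency: fc = 1 / (2*pi*R*C).
fc = 1 / (2*pi*0.0002209) = 720.48 Hz

tau = 0.2209 ms, fc = 720.48 Hz


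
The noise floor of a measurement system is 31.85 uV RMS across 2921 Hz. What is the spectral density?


Noise spectral density = Vrms / sqrt(BW).
NSD = 31.85 / sqrt(2921)
NSD = 31.85 / 54.0463
NSD = 0.5893 uV/sqrt(Hz)

0.5893 uV/sqrt(Hz)


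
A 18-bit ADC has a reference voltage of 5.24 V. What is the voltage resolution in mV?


The resolution (LSB) of an ADC is Vref / 2^n.
LSB = 5.24 / 2^18
LSB = 5.24 / 262144
LSB = 1.999e-05 V = 0.01998901 mV

0.01998901 mV


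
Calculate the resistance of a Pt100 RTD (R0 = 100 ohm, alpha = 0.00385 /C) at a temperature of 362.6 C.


The RTD equation: Rt = R0 * (1 + alpha * T).
Rt = 100 * (1 + 0.00385 * 362.6)
Rt = 100 * (1 + 1.39601)
Rt = 100 * 2.39601
Rt = 239.601 ohm

239.601 ohm


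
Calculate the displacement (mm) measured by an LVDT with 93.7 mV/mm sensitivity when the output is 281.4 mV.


Displacement = Vout / sensitivity.
d = 281.4 / 93.7
d = 3.003 mm

3.003 mm


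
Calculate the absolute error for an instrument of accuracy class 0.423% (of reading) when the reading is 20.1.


Absolute error = (accuracy% / 100) * reading.
Error = (0.423 / 100) * 20.1
Error = 0.00423 * 20.1
Error = 0.085

0.085


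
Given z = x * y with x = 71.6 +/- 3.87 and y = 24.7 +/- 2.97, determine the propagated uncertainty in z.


For a product z = x*y, the relative uncertainty is:
uz/z = sqrt((ux/x)^2 + (uy/y)^2)
Relative uncertainties: ux/x = 3.87/71.6 = 0.05405
uy/y = 2.97/24.7 = 0.120243
z = 71.6 * 24.7 = 1768.5
uz = 1768.5 * sqrt(0.05405^2 + 0.120243^2) = 233.148

233.148


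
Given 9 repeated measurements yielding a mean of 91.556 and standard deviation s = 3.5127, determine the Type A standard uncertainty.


The standard uncertainty for Type A evaluation is u = s / sqrt(n).
u = 3.5127 / sqrt(9)
u = 3.5127 / 3.0
u = 1.1709

1.1709


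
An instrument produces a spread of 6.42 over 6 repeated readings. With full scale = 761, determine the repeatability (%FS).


Repeatability = (spread / full scale) * 100%.
R = (6.42 / 761) * 100
R = 0.844 %FS

0.844 %FS


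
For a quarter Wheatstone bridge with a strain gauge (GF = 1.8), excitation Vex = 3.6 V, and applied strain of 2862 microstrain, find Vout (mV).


Quarter bridge output: Vout = (GF * epsilon * Vex) / 4.
Vout = (1.8 * 2862e-6 * 3.6) / 4
Vout = 0.01854576 / 4 V
Vout = 0.00463644 V = 4.6364 mV

4.6364 mV


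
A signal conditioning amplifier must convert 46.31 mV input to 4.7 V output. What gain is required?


Gain = Vout / Vin (converting to same units).
G = 4.7 V / 46.31 mV
G = 4700.0 mV / 46.31 mV
G = 101.49

101.49


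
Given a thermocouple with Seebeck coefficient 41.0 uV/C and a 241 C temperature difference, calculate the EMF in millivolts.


The thermocouple output V = sensitivity * dT.
V = 41.0 uV/C * 241 C
V = 9881.0 uV
V = 9.881 mV

9.881 mV


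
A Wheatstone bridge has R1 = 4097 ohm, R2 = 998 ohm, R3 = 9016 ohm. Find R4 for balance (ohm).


At balance: R1*R4 = R2*R3, so R4 = R2*R3/R1.
R4 = 998 * 9016 / 4097
R4 = 8997968 / 4097
R4 = 2196.23 ohm

2196.23 ohm


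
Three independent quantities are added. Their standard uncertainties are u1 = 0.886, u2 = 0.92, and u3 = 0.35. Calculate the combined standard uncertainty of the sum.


For a sum of independent quantities, uc = sqrt(u1^2 + u2^2 + u3^2).
uc = sqrt(0.886^2 + 0.92^2 + 0.35^2)
uc = sqrt(0.784996 + 0.8464 + 0.1225)
uc = 1.3243

1.3243


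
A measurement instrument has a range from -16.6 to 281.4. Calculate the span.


Span = upper range - lower range.
Span = 281.4 - (-16.6)
Span = 298.0

298.0


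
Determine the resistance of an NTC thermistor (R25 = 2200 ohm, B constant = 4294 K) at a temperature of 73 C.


NTC thermistor equation: Rt = R25 * exp(B * (1/T - 1/T25)).
T in Kelvin: 346.15 K, T25 = 298.15 K
1/T - 1/T25 = 1/346.15 - 1/298.15 = -0.0004651
B * (1/T - 1/T25) = 4294 * -0.0004651 = -1.9971
Rt = 2200 * exp(-1.9971) = 298.6 ohm

298.6 ohm


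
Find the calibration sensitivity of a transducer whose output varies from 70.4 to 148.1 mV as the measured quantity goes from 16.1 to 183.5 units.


Sensitivity = (y2 - y1) / (x2 - x1).
S = (148.1 - 70.4) / (183.5 - 16.1)
S = 77.7 / 167.4
S = 0.4642 mV/unit

0.4642 mV/unit


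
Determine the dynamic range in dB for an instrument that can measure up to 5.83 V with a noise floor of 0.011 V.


Dynamic range = 20 * log10(Vmax / Vnoise).
DR = 20 * log10(5.83 / 0.011)
DR = 20 * log10(530.0)
DR = 54.49 dB

54.49 dB


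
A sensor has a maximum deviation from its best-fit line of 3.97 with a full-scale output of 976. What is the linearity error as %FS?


Linearity error = (max deviation / full scale) * 100%.
Linearity = (3.97 / 976) * 100
Linearity = 0.407 %FS

0.407 %FS


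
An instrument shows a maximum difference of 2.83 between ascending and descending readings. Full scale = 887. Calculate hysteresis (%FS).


Hysteresis = (max difference / full scale) * 100%.
H = (2.83 / 887) * 100
H = 0.319 %FS

0.319 %FS


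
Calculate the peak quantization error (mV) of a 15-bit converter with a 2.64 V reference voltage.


The maximum quantization error is +/- LSB/2.
LSB = Vref / 2^n = 2.64 / 32768 = 8.057e-05 V
Max error = LSB / 2 = 8.057e-05 / 2 = 4.028e-05 V
Max error = 0.0403 mV

0.0403 mV


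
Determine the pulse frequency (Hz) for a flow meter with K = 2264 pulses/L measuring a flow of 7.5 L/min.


Frequency = K * Q / 60 (converting L/min to L/s).
f = 2264 * 7.5 / 60
f = 16980.0 / 60
f = 283.0 Hz

283.0 Hz


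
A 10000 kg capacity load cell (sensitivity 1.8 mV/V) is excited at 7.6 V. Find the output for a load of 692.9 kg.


Vout = rated_output * Vex * (load / capacity).
Vout = 1.8 * 7.6 * (692.9 / 10000)
Vout = 1.8 * 7.6 * 0.06929
Vout = 0.948 mV

0.948 mV


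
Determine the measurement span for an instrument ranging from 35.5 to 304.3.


Span = upper range - lower range.
Span = 304.3 - (35.5)
Span = 268.8

268.8


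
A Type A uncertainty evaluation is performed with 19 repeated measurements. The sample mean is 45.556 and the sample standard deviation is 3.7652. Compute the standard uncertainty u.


The standard uncertainty for Type A evaluation is u = s / sqrt(n).
u = 3.7652 / sqrt(19)
u = 3.7652 / 4.3589
u = 0.8638

0.8638


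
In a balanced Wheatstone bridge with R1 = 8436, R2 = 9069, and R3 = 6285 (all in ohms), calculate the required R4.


At balance: R1*R4 = R2*R3, so R4 = R2*R3/R1.
R4 = 9069 * 6285 / 8436
R4 = 56998665 / 8436
R4 = 6756.6 ohm

6756.6 ohm


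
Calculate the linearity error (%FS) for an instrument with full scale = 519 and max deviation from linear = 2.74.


Linearity error = (max deviation / full scale) * 100%.
Linearity = (2.74 / 519) * 100
Linearity = 0.528 %FS

0.528 %FS


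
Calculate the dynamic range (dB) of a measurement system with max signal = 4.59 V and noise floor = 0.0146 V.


Dynamic range = 20 * log10(Vmax / Vnoise).
DR = 20 * log10(4.59 / 0.0146)
DR = 20 * log10(314.38)
DR = 49.95 dB

49.95 dB


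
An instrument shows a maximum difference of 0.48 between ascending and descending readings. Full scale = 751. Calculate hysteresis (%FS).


Hysteresis = (max difference / full scale) * 100%.
H = (0.48 / 751) * 100
H = 0.064 %FS

0.064 %FS


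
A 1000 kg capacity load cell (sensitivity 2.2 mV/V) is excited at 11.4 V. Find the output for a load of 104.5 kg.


Vout = rated_output * Vex * (load / capacity).
Vout = 2.2 * 11.4 * (104.5 / 1000)
Vout = 2.2 * 11.4 * 0.1045
Vout = 2.621 mV

2.621 mV


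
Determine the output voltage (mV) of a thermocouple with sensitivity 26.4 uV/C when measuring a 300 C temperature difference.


The thermocouple output V = sensitivity * dT.
V = 26.4 uV/C * 300 C
V = 7920.0 uV
V = 7.92 mV

7.92 mV


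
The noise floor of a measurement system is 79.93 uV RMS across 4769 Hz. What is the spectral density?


Noise spectral density = Vrms / sqrt(BW).
NSD = 79.93 / sqrt(4769)
NSD = 79.93 / 69.0579
NSD = 1.1574 uV/sqrt(Hz)

1.1574 uV/sqrt(Hz)


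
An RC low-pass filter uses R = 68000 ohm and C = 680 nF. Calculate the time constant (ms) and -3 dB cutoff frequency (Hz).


Time constant: tau = R * C.
tau = 68000 * 6.80e-07 = 0.04624 s
tau = 46.24 ms
Cutoff frequency: fc = 1 / (2*pi*R*C).
fc = 1 / (2*pi*0.04624) = 3.44 Hz

tau = 46.24 ms, fc = 3.44 Hz


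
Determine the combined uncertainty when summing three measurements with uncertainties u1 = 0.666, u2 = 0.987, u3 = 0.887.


For a sum of independent quantities, uc = sqrt(u1^2 + u2^2 + u3^2).
uc = sqrt(0.666^2 + 0.987^2 + 0.887^2)
uc = sqrt(0.443556 + 0.974169 + 0.786769)
uc = 1.4848

1.4848


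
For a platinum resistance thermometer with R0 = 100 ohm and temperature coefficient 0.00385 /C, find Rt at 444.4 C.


The RTD equation: Rt = R0 * (1 + alpha * T).
Rt = 100 * (1 + 0.00385 * 444.4)
Rt = 100 * (1 + 1.71094)
Rt = 100 * 2.71094
Rt = 271.094 ohm

271.094 ohm


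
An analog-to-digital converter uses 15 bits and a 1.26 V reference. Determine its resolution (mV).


The resolution (LSB) of an ADC is Vref / 2^n.
LSB = 1.26 / 2^15
LSB = 1.26 / 32768
LSB = 3.845e-05 V = 0.03845215 mV

0.03845215 mV


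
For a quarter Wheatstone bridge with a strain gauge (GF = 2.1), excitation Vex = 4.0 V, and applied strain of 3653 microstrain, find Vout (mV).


Quarter bridge output: Vout = (GF * epsilon * Vex) / 4.
Vout = (2.1 * 3653e-6 * 4.0) / 4
Vout = 0.0306852 / 4 V
Vout = 0.0076713 V = 7.6713 mV

7.6713 mV


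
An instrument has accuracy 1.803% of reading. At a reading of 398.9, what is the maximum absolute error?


Absolute error = (accuracy% / 100) * reading.
Error = (1.803 / 100) * 398.9
Error = 0.01803 * 398.9
Error = 7.1922

7.1922


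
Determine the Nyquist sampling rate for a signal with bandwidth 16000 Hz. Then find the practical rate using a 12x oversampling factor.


By Nyquist theorem, fs_min = 2 * fmax.
fs_min = 2 * 16000 = 32000 Hz
Practical rate = 12 * fs_min = 12 * 32000 = 384000 Hz

fs_min = 32000 Hz, fs_practical = 384000 Hz


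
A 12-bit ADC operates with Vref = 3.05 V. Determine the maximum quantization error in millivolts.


The maximum quantization error is +/- LSB/2.
LSB = Vref / 2^n = 3.05 / 4096 = 0.00074463 V
Max error = LSB / 2 = 0.00074463 / 2 = 0.00037231 V
Max error = 0.3723 mV

0.3723 mV


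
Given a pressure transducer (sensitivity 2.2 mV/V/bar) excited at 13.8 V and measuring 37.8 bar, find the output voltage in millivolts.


Output = sensitivity * Vex * P.
Vout = 2.2 * 13.8 * 37.8
Vout = 30.36 * 37.8
Vout = 1147.61 mV

1147.61 mV


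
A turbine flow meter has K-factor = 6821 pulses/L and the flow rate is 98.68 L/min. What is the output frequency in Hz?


Frequency = K * Q / 60 (converting L/min to L/s).
f = 6821 * 98.68 / 60
f = 673096.28 / 60
f = 11218.27 Hz

11218.27 Hz


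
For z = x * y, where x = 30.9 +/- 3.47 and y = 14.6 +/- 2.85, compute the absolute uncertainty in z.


For a product z = x*y, the relative uncertainty is:
uz/z = sqrt((ux/x)^2 + (uy/y)^2)
Relative uncertainties: ux/x = 3.47/30.9 = 0.112298
uy/y = 2.85/14.6 = 0.195205
z = 30.9 * 14.6 = 451.1
uz = 451.1 * sqrt(0.112298^2 + 0.195205^2) = 101.598

101.598


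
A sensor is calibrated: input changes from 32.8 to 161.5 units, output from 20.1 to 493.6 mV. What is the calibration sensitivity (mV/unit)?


Sensitivity = (y2 - y1) / (x2 - x1).
S = (493.6 - 20.1) / (161.5 - 32.8)
S = 473.5 / 128.7
S = 3.6791 mV/unit

3.6791 mV/unit


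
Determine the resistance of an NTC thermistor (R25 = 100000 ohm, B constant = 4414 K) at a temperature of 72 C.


NTC thermistor equation: Rt = R25 * exp(B * (1/T - 1/T25)).
T in Kelvin: 345.15 K, T25 = 298.15 K
1/T - 1/T25 = 1/345.15 - 1/298.15 = -0.00045673
B * (1/T - 1/T25) = 4414 * -0.00045673 = -2.016
Rt = 100000 * exp(-2.016) = 13318.9 ohm

13318.9 ohm


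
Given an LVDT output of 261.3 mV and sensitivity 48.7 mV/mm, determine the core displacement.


Displacement = Vout / sensitivity.
d = 261.3 / 48.7
d = 5.366 mm

5.366 mm


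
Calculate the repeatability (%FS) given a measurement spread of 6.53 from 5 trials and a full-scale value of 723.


Repeatability = (spread / full scale) * 100%.
R = (6.53 / 723) * 100
R = 0.903 %FS

0.903 %FS


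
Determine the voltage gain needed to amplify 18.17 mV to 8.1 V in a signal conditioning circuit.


Gain = Vout / Vin (converting to same units).
G = 8.1 V / 18.17 mV
G = 8100.0 mV / 18.17 mV
G = 445.79

445.79


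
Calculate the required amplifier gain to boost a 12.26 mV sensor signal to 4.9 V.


Gain = Vout / Vin (converting to same units).
G = 4.9 V / 12.26 mV
G = 4900.0 mV / 12.26 mV
G = 399.67

399.67


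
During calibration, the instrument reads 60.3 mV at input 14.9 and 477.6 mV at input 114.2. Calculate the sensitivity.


Sensitivity = (y2 - y1) / (x2 - x1).
S = (477.6 - 60.3) / (114.2 - 14.9)
S = 417.3 / 99.3
S = 4.2024 mV/unit

4.2024 mV/unit


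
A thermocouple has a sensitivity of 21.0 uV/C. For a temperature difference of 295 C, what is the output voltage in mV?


The thermocouple output V = sensitivity * dT.
V = 21.0 uV/C * 295 C
V = 6195.0 uV
V = 6.195 mV

6.195 mV


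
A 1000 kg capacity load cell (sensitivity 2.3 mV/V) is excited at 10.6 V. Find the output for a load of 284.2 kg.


Vout = rated_output * Vex * (load / capacity).
Vout = 2.3 * 10.6 * (284.2 / 1000)
Vout = 2.3 * 10.6 * 0.2842
Vout = 6.929 mV

6.929 mV


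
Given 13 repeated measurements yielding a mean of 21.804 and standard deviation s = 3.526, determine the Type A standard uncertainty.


The standard uncertainty for Type A evaluation is u = s / sqrt(n).
u = 3.526 / sqrt(13)
u = 3.526 / 3.6056
u = 0.9779

0.9779


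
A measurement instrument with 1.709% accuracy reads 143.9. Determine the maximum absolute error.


Absolute error = (accuracy% / 100) * reading.
Error = (1.709 / 100) * 143.9
Error = 0.01709 * 143.9
Error = 2.4593

2.4593


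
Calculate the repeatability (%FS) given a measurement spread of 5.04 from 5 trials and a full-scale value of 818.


Repeatability = (spread / full scale) * 100%.
R = (5.04 / 818) * 100
R = 0.616 %FS

0.616 %FS


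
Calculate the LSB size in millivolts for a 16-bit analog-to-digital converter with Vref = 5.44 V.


The resolution (LSB) of an ADC is Vref / 2^n.
LSB = 5.44 / 2^16
LSB = 5.44 / 65536
LSB = 8.301e-05 V = 0.08300781 mV

0.08300781 mV


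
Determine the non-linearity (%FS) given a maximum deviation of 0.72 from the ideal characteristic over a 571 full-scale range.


Linearity error = (max deviation / full scale) * 100%.
Linearity = (0.72 / 571) * 100
Linearity = 0.126 %FS

0.126 %FS


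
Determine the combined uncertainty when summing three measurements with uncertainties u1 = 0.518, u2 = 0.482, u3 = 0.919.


For a sum of independent quantities, uc = sqrt(u1^2 + u2^2 + u3^2).
uc = sqrt(0.518^2 + 0.482^2 + 0.919^2)
uc = sqrt(0.268324 + 0.232324 + 0.844561)
uc = 1.1598

1.1598


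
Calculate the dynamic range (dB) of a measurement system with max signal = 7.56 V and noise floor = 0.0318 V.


Dynamic range = 20 * log10(Vmax / Vnoise).
DR = 20 * log10(7.56 / 0.0318)
DR = 20 * log10(237.74)
DR = 47.52 dB

47.52 dB


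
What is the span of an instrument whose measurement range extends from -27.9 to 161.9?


Span = upper range - lower range.
Span = 161.9 - (-27.9)
Span = 189.8

189.8


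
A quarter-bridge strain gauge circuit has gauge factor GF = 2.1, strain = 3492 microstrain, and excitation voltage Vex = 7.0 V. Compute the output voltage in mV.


Quarter bridge output: Vout = (GF * epsilon * Vex) / 4.
Vout = (2.1 * 3492e-6 * 7.0) / 4
Vout = 0.0513324 / 4 V
Vout = 0.0128331 V = 12.8331 mV

12.8331 mV


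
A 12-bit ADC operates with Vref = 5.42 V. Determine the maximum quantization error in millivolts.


The maximum quantization error is +/- LSB/2.
LSB = Vref / 2^n = 5.42 / 4096 = 0.00132324 V
Max error = LSB / 2 = 0.00132324 / 2 = 0.00066162 V
Max error = 0.6616 mV

0.6616 mV


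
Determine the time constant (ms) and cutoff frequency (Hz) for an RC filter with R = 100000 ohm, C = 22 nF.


Time constant: tau = R * C.
tau = 100000 * 2.20e-08 = 0.0022 s
tau = 2.2 ms
Cutoff frequency: fc = 1 / (2*pi*R*C).
fc = 1 / (2*pi*0.0022) = 72.34 Hz

tau = 2.2 ms, fc = 72.34 Hz


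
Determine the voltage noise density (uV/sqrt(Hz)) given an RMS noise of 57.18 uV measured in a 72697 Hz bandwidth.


Noise spectral density = Vrms / sqrt(BW).
NSD = 57.18 / sqrt(72697)
NSD = 57.18 / 269.6238
NSD = 0.2121 uV/sqrt(Hz)

0.2121 uV/sqrt(Hz)


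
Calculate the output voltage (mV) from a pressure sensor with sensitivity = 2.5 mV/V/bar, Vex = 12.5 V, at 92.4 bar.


Output = sensitivity * Vex * P.
Vout = 2.5 * 12.5 * 92.4
Vout = 31.25 * 92.4
Vout = 2887.5 mV

2887.5 mV


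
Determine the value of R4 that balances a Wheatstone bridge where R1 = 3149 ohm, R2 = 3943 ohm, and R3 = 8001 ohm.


At balance: R1*R4 = R2*R3, so R4 = R2*R3/R1.
R4 = 3943 * 8001 / 3149
R4 = 31547943 / 3149
R4 = 10018.4 ohm

10018.4 ohm


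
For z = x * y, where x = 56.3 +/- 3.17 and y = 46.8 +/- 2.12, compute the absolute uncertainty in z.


For a product z = x*y, the relative uncertainty is:
uz/z = sqrt((ux/x)^2 + (uy/y)^2)
Relative uncertainties: ux/x = 3.17/56.3 = 0.056306
uy/y = 2.12/46.8 = 0.045299
z = 56.3 * 46.8 = 2634.8
uz = 2634.8 * sqrt(0.056306^2 + 0.045299^2) = 190.408

190.408


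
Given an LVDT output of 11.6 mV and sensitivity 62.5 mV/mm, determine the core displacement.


Displacement = Vout / sensitivity.
d = 11.6 / 62.5
d = 0.186 mm

0.186 mm


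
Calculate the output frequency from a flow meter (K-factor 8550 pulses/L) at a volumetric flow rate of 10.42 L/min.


Frequency = K * Q / 60 (converting L/min to L/s).
f = 8550 * 10.42 / 60
f = 89091.0 / 60
f = 1484.85 Hz

1484.85 Hz


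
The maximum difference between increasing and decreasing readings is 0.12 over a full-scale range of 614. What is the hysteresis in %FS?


Hysteresis = (max difference / full scale) * 100%.
H = (0.12 / 614) * 100
H = 0.02 %FS

0.02 %FS


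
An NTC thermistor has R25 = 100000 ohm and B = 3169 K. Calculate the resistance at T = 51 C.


NTC thermistor equation: Rt = R25 * exp(B * (1/T - 1/T25)).
T in Kelvin: 324.15 K, T25 = 298.15 K
1/T - 1/T25 = 1/324.15 - 1/298.15 = -0.00026902
B * (1/T - 1/T25) = 3169 * -0.00026902 = -0.8525
Rt = 100000 * exp(-0.8525) = 42633.1 ohm

42633.1 ohm


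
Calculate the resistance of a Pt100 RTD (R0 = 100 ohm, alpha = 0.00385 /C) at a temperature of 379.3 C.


The RTD equation: Rt = R0 * (1 + alpha * T).
Rt = 100 * (1 + 0.00385 * 379.3)
Rt = 100 * (1 + 1.460305)
Rt = 100 * 2.460305
Rt = 246.03 ohm

246.03 ohm


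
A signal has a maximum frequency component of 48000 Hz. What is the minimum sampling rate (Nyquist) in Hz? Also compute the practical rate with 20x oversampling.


By Nyquist theorem, fs_min = 2 * fmax.
fs_min = 2 * 48000 = 96000 Hz
Practical rate = 20 * fs_min = 20 * 96000 = 1920000 Hz

fs_min = 96000 Hz, fs_practical = 1920000 Hz


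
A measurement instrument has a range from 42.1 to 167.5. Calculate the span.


Span = upper range - lower range.
Span = 167.5 - (42.1)
Span = 125.4

125.4


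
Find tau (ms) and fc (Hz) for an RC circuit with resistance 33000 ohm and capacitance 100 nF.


Time constant: tau = R * C.
tau = 33000 * 1.00e-07 = 0.0033 s
tau = 3.3 ms
Cutoff frequency: fc = 1 / (2*pi*R*C).
fc = 1 / (2*pi*0.0033) = 48.23 Hz

tau = 3.3 ms, fc = 48.23 Hz


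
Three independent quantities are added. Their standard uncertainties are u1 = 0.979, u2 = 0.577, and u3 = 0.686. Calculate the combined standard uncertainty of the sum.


For a sum of independent quantities, uc = sqrt(u1^2 + u2^2 + u3^2).
uc = sqrt(0.979^2 + 0.577^2 + 0.686^2)
uc = sqrt(0.958441 + 0.332929 + 0.470596)
uc = 1.3274

1.3274


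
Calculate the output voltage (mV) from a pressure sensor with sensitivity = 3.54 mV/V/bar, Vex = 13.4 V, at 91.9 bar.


Output = sensitivity * Vex * P.
Vout = 3.54 * 13.4 * 91.9
Vout = 47.436 * 91.9
Vout = 4359.37 mV

4359.37 mV
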